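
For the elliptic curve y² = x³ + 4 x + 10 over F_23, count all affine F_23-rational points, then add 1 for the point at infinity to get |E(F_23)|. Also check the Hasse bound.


Affine points = {(2, 7), (2, 16), (3, 7), (3, 16), (7, 6), (7, 17), (8, 5), (8, 18), (9, 4), (9, 19), (14, 2), (14, 21), (15, 8), (15, 15), (17, 0), (18, 7), (18, 16)}; affine count = 17; |E(F_23)| = 18.

Discriminant check: Δ ∝ 4a³ + 27b² = 4·4³ + 27·10² = 4·64 + 27·100 ≡ 12 (mod 23). Nonzero ⇒ E is nonsingular.
For each x ∈ F_23, compute rhs = x³ + 4·x + 10 mod 23, then count y ∈ F_23 with y² ≡ rhs.
  x = 0: rhs = 10, matching y values: none (0 points).
  x = 1: rhs = 15, matching y values: none (0 points).
  x = 2: rhs = 3, matching y values: 7, 16 (2 points).
  x = 3: rhs = 3, matching y values: 7, 16 (2 points).
  x = 4: rhs = 21, matching y values: none (0 points).
  x = 5: rhs = 17, matching y values: none (0 points).
  x = 6: rhs = 20, matching y values: none (0 points).
  x = 7: rhs = 13, matching y values: 6, 17 (2 points).
  x = 8: rhs = 2, matching y values: 5, 18 (2 points).
  x = 9: rhs = 16, matching y values: 4, 19 (2 points).
  x = 10: rhs = 15, matching y values: none (0 points).
  x = 11: rhs = 5, matching y values: none (0 points).
  x = 12: rhs = 15, matching y values: none (0 points).
  x = 13: rhs = 5, matching y values: none (0 points).
  x = 14: rhs = 4, matching y values: 2, 21 (2 points).
  x = 15: rhs = 18, matching y values: 8, 15 (2 points).
  x = 16: rhs = 7, matching y values: none (0 points).
  x = 17: rhs = 0, matching y values: 0 (1 points).
  x = 18: rhs = 3, matching y values: 7, 16 (2 points).
  x = 19: rhs = 22, matching y values: none (0 points).
  x = 20: rhs = 17, matching y values: none (0 points).
  x = 21: rhs = 17, matching y values: none (0 points).
  x = 22: rhs = 5, matching y values: none (0 points).
Total affine count: 17.
Full point count |E(F_23)| = 17 + 1 = 18.
Hasse bound: |18 − (23+1)| = |-6| = 6 ≤ 2√23 ≈ 9.5917 ✓.


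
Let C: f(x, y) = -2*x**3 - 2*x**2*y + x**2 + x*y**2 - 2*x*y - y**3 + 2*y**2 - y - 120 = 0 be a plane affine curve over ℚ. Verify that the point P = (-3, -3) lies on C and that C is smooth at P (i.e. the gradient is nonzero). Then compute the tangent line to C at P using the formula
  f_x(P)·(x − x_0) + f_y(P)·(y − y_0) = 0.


Tangent line at P: -81*x - 34*y - 345 = 0.

Step 1: f(-3, -3) = 0, so P lies on C.
Step 2: partial derivatives
  f_x(x, y) = -6*x**2 - 4*x*y + 2*x + y**2 - 2*y, f_y(x, y) = -2*x**2 + 2*x*y - 2*x - 3*y**2 + 4*y - 1.
  f_x(P) = -81, f_y(P) = -34 (gradient nonzero, so P is smooth).
Step 3: tangent line at P: -81·(x − -3) + -34·(y − -3) = 0.
Expanding: -81*x - 34*y - 345 = 0.


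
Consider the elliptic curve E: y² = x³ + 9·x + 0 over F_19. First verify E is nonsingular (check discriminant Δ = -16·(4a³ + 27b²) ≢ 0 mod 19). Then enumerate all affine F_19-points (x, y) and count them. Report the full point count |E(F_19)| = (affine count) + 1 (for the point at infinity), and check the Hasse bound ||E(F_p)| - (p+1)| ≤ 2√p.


Affine points = {(0, 0), (2, 8), (2, 11), (3, 4), (3, 15), (4, 9), (4, 10), (6, 2), (6, 17), (7, 8), (7, 11), (10, 8), (10, 11), (11, 9), (11, 10), (14, 1), (14, 18), (18, 3), (18, 16)}; affine count = 19; |E(F_19)| = 20.

Discriminant check: Δ ∝ 4a³ + 27b² = 4·9³ + 27·0² = 4·729 + 27·0 ≡ 9 (mod 19). Nonzero ⇒ E is nonsingular.
For each x ∈ F_19, compute rhs = x³ + 9·x + 0 mod 19, then count y ∈ F_19 with y² ≡ rhs.
  x = 0: rhs = 0, matching y values: 0 (1 points).
  x = 1: rhs = 10, matching y values: none (0 points).
  x = 2: rhs = 7, matching y values: 8, 11 (2 points).
  x = 3: rhs = 16, matching y values: 4, 15 (2 points).
  x = 4: rhs = 5, matching y values: 9, 10 (2 points).
  x = 5: rhs = 18, matching y values: none (0 points).
  x = 6: rhs = 4, matching y values: 2, 17 (2 points).
  x = 7: rhs = 7, matching y values: 8, 11 (2 points).
  x = 8: rhs = 14, matching y values: none (0 points).
  x = 9: rhs = 12, matching y values: none (0 points).
  x = 10: rhs = 7, matching y values: 8, 11 (2 points).
  x = 11: rhs = 5, matching y values: 9, 10 (2 points).
  x = 12: rhs = 12, matching y values: none (0 points).
  x = 13: rhs = 15, matching y values: none (0 points).
  x = 14: rhs = 1, matching y values: 1, 18 (2 points).
  x = 15: rhs = 14, matching y values: none (0 points).
  x = 16: rhs = 3, matching y values: none (0 points).
  x = 17: rhs = 12, matching y values: none (0 points).
  x = 18: rhs = 9, matching y values: 3, 16 (2 points).
Total affine count: 19.
Full point count |E(F_19)| = 19 + 1 = 20.
Hasse bound: |20 − (19+1)| = |0| = 0 ≤ 2√19 ≈ 8.7178 ✓.


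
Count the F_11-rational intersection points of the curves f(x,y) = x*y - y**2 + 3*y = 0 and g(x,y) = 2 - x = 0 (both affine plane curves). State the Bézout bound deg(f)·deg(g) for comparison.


Common zeros: {(2, 0), (2, 5)}; count = 2; Bézout bound = 2.

deg(f) = 2, deg(g) = 1, so Bézout bound = 2.
Scan x ∈ F_11. For each x, list the y ∈ F_11 with f(x, y) ≡ 0 and those with g(x, y) ≡ 0 (mod 11); the common zeros in that column are the intersection.
  x = 0: f ≡ 0 at y ∈ {0, 3}; g ≡ 0 at y ∈ ∅; common: ∅.
  x = 1: f ≡ 0 at y ∈ {0, 4}; g ≡ 0 at y ∈ ∅; common: ∅.
  x = 2: f ≡ 0 at y ∈ {0, 5}; g ≡ 0 at y ∈ {0, 1, 2, 3, 4, 5, 6, 7, 8, 9, 10}; common: {0, 5}.
  x = 3: f ≡ 0 at y ∈ {0, 6}; g ≡ 0 at y ∈ ∅; common: ∅.
  x = 4: f ≡ 0 at y ∈ {0, 7}; g ≡ 0 at y ∈ ∅; common: ∅.
  x = 5: f ≡ 0 at y ∈ {0, 8}; g ≡ 0 at y ∈ ∅; common: ∅.
  x = 6: f ≡ 0 at y ∈ {0, 9}; g ≡ 0 at y ∈ ∅; common: ∅.
  x = 7: f ≡ 0 at y ∈ {0, 10}; g ≡ 0 at y ∈ ∅; common: ∅.
  x = 8: f ≡ 0 at y ∈ {0}; g ≡ 0 at y ∈ ∅; common: ∅.
  x = 9: f ≡ 0 at y ∈ {0, 1}; g ≡ 0 at y ∈ ∅; common: ∅.
  x = 10: f ≡ 0 at y ∈ {0, 2}; g ≡ 0 at y ∈ ∅; common: ∅.
Collecting: common zeros = {(2, 0), (2, 5)}, so the count is 2.
Comparison with the Bézout bound: 2 ≤ 2 = deg(f)·deg(g), as expected for curves with no common component (the bound is attained).


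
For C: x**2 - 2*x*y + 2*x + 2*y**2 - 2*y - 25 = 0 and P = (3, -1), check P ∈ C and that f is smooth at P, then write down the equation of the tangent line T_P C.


Tangent line at P: 10*x - 12*y - 42 = 0.

Step 1: f(3, -1) = 0, so P lies on C.
Step 2: partial derivatives
  f_x(x, y) = 2*x - 2*y + 2, f_y(x, y) = -2*x + 4*y - 2.
  f_x(P) = 10, f_y(P) = -12 (gradient nonzero, so P is smooth).
Step 3: tangent line at P: 10·(x − 3) + -12·(y − -1) = 0.
Expanding: 10*x - 12*y - 42 = 0.


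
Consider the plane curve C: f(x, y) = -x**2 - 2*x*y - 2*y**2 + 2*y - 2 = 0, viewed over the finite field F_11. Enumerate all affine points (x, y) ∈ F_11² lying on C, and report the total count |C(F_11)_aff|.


Affine F_11-points: {(1, 2), (1, 9), (2, 5), (3, 0), (3, 9), (6, 2), (6, 4), (7, 8), (8, 0), (8, 4), (10, 5), (10, 8)}; count = 12.

For each of the 121 pairs (x, y) ∈ F_11², evaluate f(x, y) mod 11. Record the zeros.
  x = 0: [0↦9, 1↦9, 2↦5, 3↦8, 4↦7, 5↦2, 6↦4, 7↦2, 8↦7, 9↦8, 10↦5]  zeros at y ∈ ∅
  x = 1: [0↦8, 1↦6, 2↦0, 3↦1, 4↦9, 5↦2, 6↦2, 7↦9, 8↦1, 9↦0, 10↦6]  zeros at y ∈ {2, 9}
  x = 2: [0↦5, 1↦1, 2↦4, 3↦3, 4↦9, 5↦0, 6↦9, 7↦3, 8↦4, 9↦1, 10↦5]  zeros at y ∈ {5}
  x = 3: [0↦0, 1↦5, 2↦6, 3↦3, 4↦7, 5↦7, 6↦3, 7↦6, 8↦5, 9↦0, 10↦2]  zeros at y ∈ {0, 9}
  x = 4: [0↦4, 1↦7, 2↦6, 3↦1, 4↦3, 5↦1, 6↦6, 7↦7, 8↦4, 9↦8, 10↦8]  zeros at y ∈ ∅
  x = 5: [0↦6, 1↦7, 2↦4, 3↦8, 4↦8, 5↦4, 6↦7, 7↦6, 8↦1, 9↦3, 10↦1]  zeros at y ∈ ∅
  x = 6: [0↦6, 1↦5, 2↦0, 3↦2, 4↦0, 5↦5, 6↦6, 7↦3, 8↦7, 9↦7, 10↦3]  zeros at y ∈ {2, 4}
  x = 7: [0↦4, 1↦1, 2↦5, 3↦5, 4↦1, 5↦4, 6↦3, 7↦9, 8↦0, 9↦9, 10↦3]  zeros at y ∈ {8}
  x = 8: [0↦0, 1↦6, 2↦8, 3↦6, 4↦0, 5↦1, 6↦9, 7↦2, 8↦2, 9↦9, 10↦1]  zeros at y ∈ {0, 4}
  x = 9: [0↦5, 1↦9, 2↦9, 3↦5, 4↦8, 5↦7, 6↦2, 7↦4, 8↦2, 9↦7, 10↦8]  zeros at y ∈ ∅
  x = 10: [0↦8, 1↦10, 2↦8, 3↦2, 4↦3, 5↦0, 6↦4, 7↦4, 8↦0, 9↦3, 10↦2]  zeros at y ∈ {5, 8}
Collecting zeros: affine points = {(1, 2), (1, 9), (2, 5), (3, 0), (3, 9), (6, 2), (6, 4), (7, 8), (8, 0), (8, 4), (10, 5), (10, 8)}.
Total count |C(F_11)_aff| = 12.


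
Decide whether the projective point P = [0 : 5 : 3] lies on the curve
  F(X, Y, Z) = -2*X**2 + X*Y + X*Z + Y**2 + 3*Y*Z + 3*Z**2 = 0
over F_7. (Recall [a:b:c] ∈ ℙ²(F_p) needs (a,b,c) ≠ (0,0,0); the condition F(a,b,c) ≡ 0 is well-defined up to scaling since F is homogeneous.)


F(0,5,3) ≡ 6 (mod 7); P is NOT on the curve.

Evaluate F(0, 5, 3) term-by-term (mod 7).
  -2*X**2 ↦ -2·0·1·1 = 0
  X*Y ↦ 1·0·5·1 = 0
  X*Z ↦ 1·0·1·3 = 0
  Y**2 ↦ 1·1·25·1 = 25
  3*Y*Z ↦ 3·1·5·3 = 45
  3*Z**2 ↦ 3·1·1·9 = 27
Sum: F(0, 5, 3) = (0) + (0) + (0) + (25) + (45) + (27) = 97.
Reducing mod 7: 97 ≡ 6 (mod 7).
Since F(a, b, c) ≡ 6 ≠ 0 (mod 7), P does NOT lie on the curve.


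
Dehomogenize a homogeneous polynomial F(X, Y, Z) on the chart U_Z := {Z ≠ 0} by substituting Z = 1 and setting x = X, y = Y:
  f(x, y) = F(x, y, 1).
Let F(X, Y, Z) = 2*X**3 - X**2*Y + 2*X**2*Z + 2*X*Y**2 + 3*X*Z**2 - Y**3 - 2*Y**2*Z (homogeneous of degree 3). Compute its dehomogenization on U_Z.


f(x, y) = 2*x**3 - x**2*y + 2*x**2 + 2*x*y**2 + 3*x - y**3 - 2*y**2

On U_Z we set Z = 1. Each monomial c·X^i·Y^j·Z^k in F becomes c·x^i·y^j·1^k = c·x^i·y^j.
Substituting Z = 1: F(X, Y, 1) = 2*x**3 - x**2*y + 2*x**2 + 2*x*y**2 + 3*x - y**3 - 2*y**2.
Note: deg(f) ≤ deg(F) = 3; strict inequality happens when F is divisible by Z (lost terms).


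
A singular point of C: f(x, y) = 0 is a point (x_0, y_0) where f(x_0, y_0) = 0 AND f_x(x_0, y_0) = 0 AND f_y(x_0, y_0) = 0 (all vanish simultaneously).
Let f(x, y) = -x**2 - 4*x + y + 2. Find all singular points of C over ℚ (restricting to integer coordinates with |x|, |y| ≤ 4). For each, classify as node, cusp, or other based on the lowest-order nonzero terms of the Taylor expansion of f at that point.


No singular points in the scanned grid; C is smooth there.

Compute partial derivatives:
  f_x = -2*x - 4.
  f_y = 1.
f_y = 1 is a nonzero constant, so f_y never vanishes: no point (x, y) can satisfy f = f_x = f_y = 0. In particular no (x, y) ∈ {−4, ..., 4}² is singular; the curve is smooth.


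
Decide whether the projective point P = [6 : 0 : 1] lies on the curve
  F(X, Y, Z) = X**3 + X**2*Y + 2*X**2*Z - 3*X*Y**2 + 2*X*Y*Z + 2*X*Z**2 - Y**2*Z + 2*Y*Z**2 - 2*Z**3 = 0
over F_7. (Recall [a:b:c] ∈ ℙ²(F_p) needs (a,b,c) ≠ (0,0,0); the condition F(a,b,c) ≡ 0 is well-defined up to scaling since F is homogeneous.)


F(6,0,1) ≡ 4 (mod 7); P is NOT on the curve.

Evaluate F(6, 0, 1) term-by-term (mod 7).
  X**3 ↦ 1·216·1·1 = 216
  X**2*Y ↦ 1·36·0·1 = 0
  2*X**2*Z ↦ 2·36·1·1 = 72
  -3*X*Y**2 ↦ -3·6·0·1 = 0
  2*X*Y*Z ↦ 2·6·0·1 = 0
  2*X*Z**2 ↦ 2·6·1·1 = 12
  -Y**2*Z ↦ -1·1·0·1 = 0
  2*Y*Z**2 ↦ 2·1·0·1 = 0
  -2*Z**3 ↦ -2·1·1·1 = -2
Sum: F(6, 0, 1) = (216) + (0) + (72) + (0) + (0) + (12) + (0) + (0) + (-2) = 298.
Reducing mod 7: 298 ≡ 4 (mod 7).
Since F(a, b, c) ≡ 4 ≠ 0 (mod 7), P does NOT lie on the curve.


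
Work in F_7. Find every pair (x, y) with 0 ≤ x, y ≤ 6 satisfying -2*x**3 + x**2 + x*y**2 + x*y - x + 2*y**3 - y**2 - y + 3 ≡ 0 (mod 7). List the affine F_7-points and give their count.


Affine F_7-points: {(2, 1), (4, 1), (5, 1), (6, 0)}; count = 4.

For each of the 49 pairs (x, y) ∈ F_7², evaluate f(x, y) mod 7. Record the zeros.
  x = 0: [0↦3, 1↦3, 2↦6, 3↦3, 4↦6, 5↦6, 6↦1]  zeros at y ∈ ∅
  x = 1: [0↦1, 1↦3, 2↦3, 3↦6, 4↦3, 5↦6, 6↦6]  zeros at y ∈ ∅
  x = 2: [0↦3, 1↦0, 2↦4, 3↦6, 4↦4, 5↦3, 6↦1]  zeros at y ∈ {1}
  x = 3: [0↦4, 1↦3, 2↦4, 3↦5, 4↦4, 5↦6, 6↦2]  zeros at y ∈ ∅
  x = 4: [0↦6, 1↦0, 2↦5, 3↦5, 4↦5, 5↦3, 6↦4]  zeros at y ∈ {1}
  x = 5: [0↦4, 1↦0, 2↦2, 3↦1, 4↦2, 5↦3, 6↦2]  zeros at y ∈ {1}
  x = 6: [0↦0, 1↦5, 2↦4, 3↦2, 4↦4, 5↦1, 6↦5]  zeros at y ∈ {0}
Collecting zeros: affine points = {(2, 1), (4, 1), (5, 1), (6, 0)}.
Total count |C(F_7)_aff| = 4.


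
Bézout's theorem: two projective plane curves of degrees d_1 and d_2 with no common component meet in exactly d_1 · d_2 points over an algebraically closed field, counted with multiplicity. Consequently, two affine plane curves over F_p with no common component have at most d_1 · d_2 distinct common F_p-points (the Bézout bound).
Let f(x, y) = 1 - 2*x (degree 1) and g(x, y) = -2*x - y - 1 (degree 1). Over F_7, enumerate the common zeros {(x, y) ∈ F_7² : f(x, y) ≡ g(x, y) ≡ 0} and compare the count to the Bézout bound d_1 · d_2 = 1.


Common zeros: {(4, 5)}; count = 1; Bézout bound = 1.

deg(f) = 1, deg(g) = 1, so Bézout bound = 1.
Scan x ∈ F_7. For each x, list the y ∈ F_7 with f(x, y) ≡ 0 and those with g(x, y) ≡ 0 (mod 7); the common zeros in that column are the intersection.
  x = 0: f ≡ 0 at y ∈ ∅; g ≡ 0 at y ∈ {6}; common: ∅.
  x = 1: f ≡ 0 at y ∈ ∅; g ≡ 0 at y ∈ {4}; common: ∅.
  x = 2: f ≡ 0 at y ∈ ∅; g ≡ 0 at y ∈ {2}; common: ∅.
  x = 3: f ≡ 0 at y ∈ ∅; g ≡ 0 at y ∈ {0}; common: ∅.
  x = 4: f ≡ 0 at y ∈ {0, 1, 2, 3, 4, 5, 6}; g ≡ 0 at y ∈ {5}; common: {5}.
  x = 5: f ≡ 0 at y ∈ ∅; g ≡ 0 at y ∈ {3}; common: ∅.
  x = 6: f ≡ 0 at y ∈ ∅; g ≡ 0 at y ∈ {1}; common: ∅.
Collecting: common zeros = {(4, 5)}, so the count is 1.
Comparison with the Bézout bound: 1 ≤ 1 = deg(f)·deg(g), as expected for curves with no common component (the bound is attained).


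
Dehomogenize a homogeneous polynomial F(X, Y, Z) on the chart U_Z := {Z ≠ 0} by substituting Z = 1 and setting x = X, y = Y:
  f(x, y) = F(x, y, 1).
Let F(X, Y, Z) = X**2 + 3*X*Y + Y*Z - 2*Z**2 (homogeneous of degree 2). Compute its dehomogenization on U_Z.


f(x, y) = x**2 + 3*x*y + y - 2

On U_Z we set Z = 1. Each monomial c·X^i·Y^j·Z^k in F becomes c·x^i·y^j·1^k = c·x^i·y^j.
Substituting Z = 1: F(X, Y, 1) = x**2 + 3*x*y + y - 2.
Note: deg(f) ≤ deg(F) = 2; strict inequality happens when F is divisible by Z (lost terms).


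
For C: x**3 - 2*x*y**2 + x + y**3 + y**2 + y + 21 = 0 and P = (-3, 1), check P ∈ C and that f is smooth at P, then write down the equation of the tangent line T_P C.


Tangent line at P: 26*x + 18*y + 60 = 0.

Step 1: f(-3, 1) = 0, so P lies on C.
Step 2: partial derivatives
  f_x(x, y) = 3*x**2 - 2*y**2 + 1, f_y(x, y) = -4*x*y + 3*y**2 + 2*y + 1.
  f_x(P) = 26, f_y(P) = 18 (gradient nonzero, so P is smooth).
Step 3: tangent line at P: 26·(x − -3) + 18·(y − 1) = 0.
Expanding: 26*x + 18*y + 60 = 0.


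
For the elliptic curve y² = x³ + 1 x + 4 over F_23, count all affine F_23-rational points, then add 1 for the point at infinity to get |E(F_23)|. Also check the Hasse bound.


Affine points = {(0, 2), (0, 21), (1, 11), (1, 12), (4, 7), (4, 16), (7, 3), (7, 20), (8, 8), (8, 15), (9, 11), (9, 12), (10, 5), (10, 18), (11, 9), (11, 14), (13, 11), (13, 12), (14, 5), (14, 18), (15, 6), (15, 17), (17, 9), (17, 14), (18, 9), (18, 14), (22, 5), (22, 18)}; affine count = 28; |E(F_23)| = 29.

Discriminant check: Δ ∝ 4a³ + 27b² = 4·1³ + 27·4² = 4·1 + 27·16 ≡ 22 (mod 23). Nonzero ⇒ E is nonsingular.
For each x ∈ F_23, compute rhs = x³ + 1·x + 4 mod 23, then count y ∈ F_23 with y² ≡ rhs.
  x = 0: rhs = 4, matching y values: 2, 21 (2 points).
  x = 1: rhs = 6, matching y values: 11, 12 (2 points).
  x = 2: rhs = 14, matching y values: none (0 points).
  x = 3: rhs = 11, matching y values: none (0 points).
  x = 4: rhs = 3, matching y values: 7, 16 (2 points).
  x = 5: rhs = 19, matching y values: none (0 points).
  x = 6: rhs = 19, matching y values: none (0 points).
  x = 7: rhs = 9, matching y values: 3, 20 (2 points).
  x = 8: rhs = 18, matching y values: 8, 15 (2 points).
  x = 9: rhs = 6, matching y values: 11, 12 (2 points).
  x = 10: rhs = 2, matching y values: 5, 18 (2 points).
  x = 11: rhs = 12, matching y values: 9, 14 (2 points).
  x = 12: rhs = 19, matching y values: none (0 points).
  x = 13: rhs = 6, matching y values: 11, 12 (2 points).
  x = 14: rhs = 2, matching y values: 5, 18 (2 points).
  x = 15: rhs = 13, matching y values: 6, 17 (2 points).
  x = 16: rhs = 22, matching y values: none (0 points).
  x = 17: rhs = 12, matching y values: 9, 14 (2 points).
  x = 18: rhs = 12, matching y values: 9, 14 (2 points).
  x = 19: rhs = 5, matching y values: none (0 points).
  x = 20: rhs = 20, matching y values: none (0 points).
  x = 21: rhs = 17, matching y values: none (0 points).
  x = 22: rhs = 2, matching y values: 5, 18 (2 points).
Total affine count: 28.
Full point count |E(F_23)| = 28 + 1 = 29.
Hasse bound: |29 − (23+1)| = |5| = 5 ≤ 2√23 ≈ 9.5917 ✓.


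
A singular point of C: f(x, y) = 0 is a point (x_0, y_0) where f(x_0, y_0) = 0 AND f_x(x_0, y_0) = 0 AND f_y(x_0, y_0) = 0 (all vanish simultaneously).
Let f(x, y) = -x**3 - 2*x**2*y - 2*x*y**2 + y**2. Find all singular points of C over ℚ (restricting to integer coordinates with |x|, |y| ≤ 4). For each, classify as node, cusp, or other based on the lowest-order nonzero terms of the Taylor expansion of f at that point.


Singular points: {(0, 0)}; classification: cusp.

Compute partial derivatives:
  f_x = -3*x**2 - 4*x*y - 2*y**2.
  f_y = -2*x**2 - 4*x*y + 2*y.
Scan x_0 ∈ {−4, ..., 4}. For each x_0, f_y(x_0, y) is a polynomial in y; find its integer roots y ∈ {−4, ..., 4}, then test f_x and f at those candidates.
  x = -4: f_y(-4, y) = 18*y - 32; no integer root y with |y| ≤ 4.
  x = -3: f_y(-3, y) = 14*y - 18; no integer root y with |y| ≤ 4.
  x = -2: f_y(-2, y) = 10*y - 8; no integer root y with |y| ≤ 4.
  x = -1: f_y(-1, y) = 6*y - 2; no integer root y with |y| ≤ 4.
  x = 0: f_y(0, y) = 2*y; vanishes at y ∈ {0}. (0, 0): f_x = 0, f = 0 — SINGULAR.
  x = 1: f_y(1, y) = -2*y - 2; vanishes at y ∈ {-1}. (1, -1): f_x = -1 ≠ 0.
  x = 2: f_y(2, y) = -6*y - 8; no integer root y with |y| ≤ 4.
  x = 3: f_y(3, y) = -10*y - 18; no integer root y with |y| ≤ 4.
  x = 4: f_y(4, y) = -14*y - 32; no integer root y with |y| ≤ 4.
Only singular point on the grid: (0, 0).
Classify: substitute x = 0 + u, y = 0 + v and expand: f = -u**3 - 2*u**2*v - 2*u*v**2 + v**2.
No constant or linear terms (consistent with a singular point). Quadratic part: v**2. Cubic part: -u**3 - 2*u**2*v - 2*u*v**2.
The quadratic part v**2 is a perfect square, so there is a single (double) tangent line v = 0, i.e. y = 0. Restricting the cubic part to that line (v = 0) leaves -u**3 ≠ 0, so f is not divisible by v and the branch is v² ≈ u**3 to lowest order — this is a cusp.
Classification: cusp.


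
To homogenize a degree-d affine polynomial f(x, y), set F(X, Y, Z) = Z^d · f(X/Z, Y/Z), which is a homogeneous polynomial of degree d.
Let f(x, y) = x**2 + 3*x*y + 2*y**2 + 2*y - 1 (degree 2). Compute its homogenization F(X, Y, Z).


F(X, Y, Z) = X**2 + 3*X*Y + 2*Y**2 + 2*Y*Z - Z**2

deg(f) = 2.
Substitute x = X/Z, y = Y/Z into f, then multiply by Z^2.
  monomial 1·x^2·y^0 ↦ 1·X^2·Y^0·Z^0.
  monomial 3·x^1·y^1 ↦ 3·X^1·Y^1·Z^0.
  monomial 2·x^0·y^2 ↦ 2·X^0·Y^2·Z^0.
  monomial 2·x^0·y^1 ↦ 2·X^0·Y^1·Z^1.
  monomial -1·x^0·y^0 ↦ -1·X^0·Y^0·Z^2.
Collecting: F(X, Y, Z) = X**2 + 3*X*Y + 2*Y**2 + 2*Y*Z - Z**2.


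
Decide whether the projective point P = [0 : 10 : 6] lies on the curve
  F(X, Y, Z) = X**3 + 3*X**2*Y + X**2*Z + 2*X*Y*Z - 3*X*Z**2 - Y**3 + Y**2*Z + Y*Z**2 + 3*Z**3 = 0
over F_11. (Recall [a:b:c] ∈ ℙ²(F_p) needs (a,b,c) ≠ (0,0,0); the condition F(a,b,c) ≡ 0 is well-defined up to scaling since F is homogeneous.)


F(0,10,6) ≡ 3 (mod 11); P is NOT on the curve.

Evaluate F(0, 10, 6) term-by-term (mod 11).
  X**3 ↦ 1·0·1·1 = 0
  3*X**2*Y ↦ 3·0·10·1 = 0
  X**2*Z ↦ 1·0·1·6 = 0
  2*X*Y*Z ↦ 2·0·10·6 = 0
  -3*X*Z**2 ↦ -3·0·1·36 = 0
  -Y**3 ↦ -1·1·1000·1 = -1000
  Y**2*Z ↦ 1·1·100·6 = 600
  Y*Z**2 ↦ 1·1·10·36 = 360
  3*Z**3 ↦ 3·1·1·216 = 648
Sum: F(0, 10, 6) = (0) + (0) + (0) + (0) + (0) + (-1000) + (600) + (360) + (648) = 608.
Reducing mod 11: 608 ≡ 3 (mod 11).
Since F(a, b, c) ≡ 3 ≠ 0 (mod 11), P does NOT lie on the curve.


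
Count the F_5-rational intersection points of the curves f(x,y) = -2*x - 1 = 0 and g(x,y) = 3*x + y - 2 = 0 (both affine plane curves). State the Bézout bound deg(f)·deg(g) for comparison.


Common zeros: {(2, 1)}; count = 1; Bézout bound = 1.

deg(f) = 1, deg(g) = 1, so Bézout bound = 1.
Scan x ∈ F_5. For each x, list the y ∈ F_5 with f(x, y) ≡ 0 and those with g(x, y) ≡ 0 (mod 5); the common zeros in that column are the intersection.
  x = 0: f ≡ 0 at y ∈ ∅; g ≡ 0 at y ∈ {2}; common: ∅.
  x = 1: f ≡ 0 at y ∈ ∅; g ≡ 0 at y ∈ {4}; common: ∅.
  x = 2: f ≡ 0 at y ∈ {0, 1, 2, 3, 4}; g ≡ 0 at y ∈ {1}; common: {1}.
  x = 3: f ≡ 0 at y ∈ ∅; g ≡ 0 at y ∈ {3}; common: ∅.
  x = 4: f ≡ 0 at y ∈ ∅; g ≡ 0 at y ∈ {0}; common: ∅.
Collecting: common zeros = {(2, 1)}, so the count is 1.
Comparison with the Bézout bound: 1 ≤ 1 = deg(f)·deg(g), as expected for curves with no common component (the bound is attained).


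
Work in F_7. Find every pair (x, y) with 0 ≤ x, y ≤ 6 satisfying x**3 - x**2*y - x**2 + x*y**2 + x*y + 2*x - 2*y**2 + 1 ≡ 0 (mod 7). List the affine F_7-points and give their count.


Affine F_7-points: {(0, 2), (0, 5), (2, 1)}; count = 3.

For each of the 49 pairs (x, y) ∈ F_7², evaluate f(x, y) mod 7. Record the zeros.
  x = 0: [0↦1, 1↦6, 2↦0, 3↦4, 4↦4, 5↦0, 6↦6]  zeros at y ∈ {2, 5}
  x = 1: [0↦3, 1↦2, 2↦6, 3↦1, 4↦1, 5↦6, 6↦2]  zeros at y ∈ ∅
  x = 2: [0↦2, 1↦0, 2↦5, 3↦3, 4↦1, 5↦6, 6↦4]  zeros at y ∈ {1}
  x = 3: [0↦4, 1↦6, 2↦3, 3↦2, 4↦3, 5↦6, 6↦4]  zeros at y ∈ ∅
  x = 4: [0↦1, 1↦5, 2↦6, 3↦4, 4↦6, 5↦5, 6↦1]  zeros at y ∈ ∅
  x = 5: [0↦6, 1↦3, 2↦6, 3↦1, 4↦2, 5↦2, 6↦1]  zeros at y ∈ ∅
  x = 6: [0↦4, 1↦6, 2↦2, 3↦6, 4↦4, 5↦3, 6↦3]  zeros at y ∈ ∅
Collecting zeros: affine points = {(0, 2), (0, 5), (2, 1)}.
Total count |C(F_7)_aff| = 3.


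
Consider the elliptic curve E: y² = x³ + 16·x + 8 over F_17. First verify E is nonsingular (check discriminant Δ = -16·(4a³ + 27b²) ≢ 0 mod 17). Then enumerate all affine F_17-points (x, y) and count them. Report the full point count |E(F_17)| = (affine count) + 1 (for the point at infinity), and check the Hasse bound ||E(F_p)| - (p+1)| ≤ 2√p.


Affine points = {(0, 5), (0, 12), (1, 5), (1, 12), (3, 7), (3, 10), (4, 0), (5, 3), (5, 14), (7, 2), (7, 15), (8, 6), (8, 11), (11, 6), (11, 11), (13, 4), (13, 13), (14, 1), (14, 16), (15, 6), (15, 11), (16, 5), (16, 12)}; affine count = 23; |E(F_17)| = 24.

Discriminant check: Δ ∝ 4a³ + 27b² = 4·16³ + 27·8² = 4·4096 + 27·64 ≡ 7 (mod 17). Nonzero ⇒ E is nonsingular.
For each x ∈ F_17, compute rhs = x³ + 16·x + 8 mod 17, then count y ∈ F_17 with y² ≡ rhs.
  x = 0: rhs = 8, matching y values: 5, 12 (2 points).
  x = 1: rhs = 8, matching y values: 5, 12 (2 points).
  x = 2: rhs = 14, matching y values: none (0 points).
  x = 3: rhs = 15, matching y values: 7, 10 (2 points).
  x = 4: rhs = 0, matching y values: 0 (1 points).
  x = 5: rhs = 9, matching y values: 3, 14 (2 points).
  x = 6: rhs = 14, matching y values: none (0 points).
  x = 7: rhs = 4, matching y values: 2, 15 (2 points).
  x = 8: rhs = 2, matching y values: 6, 11 (2 points).
  x = 9: rhs = 14, matching y values: none (0 points).
  x = 10: rhs = 12, matching y values: none (0 points).
  x = 11: rhs = 2, matching y values: 6, 11 (2 points).
  x = 12: rhs = 7, matching y values: none (0 points).
  x = 13: rhs = 16, matching y values: 4, 13 (2 points).
  x = 14: rhs = 1, matching y values: 1, 16 (2 points).
  x = 15: rhs = 2, matching y values: 6, 11 (2 points).
  x = 16: rhs = 8, matching y values: 5, 12 (2 points).
Total affine count: 23.
Full point count |E(F_17)| = 23 + 1 = 24.
Hasse bound: |24 − (17+1)| = |6| = 6 ≤ 2√17 ≈ 8.2462 ✓.


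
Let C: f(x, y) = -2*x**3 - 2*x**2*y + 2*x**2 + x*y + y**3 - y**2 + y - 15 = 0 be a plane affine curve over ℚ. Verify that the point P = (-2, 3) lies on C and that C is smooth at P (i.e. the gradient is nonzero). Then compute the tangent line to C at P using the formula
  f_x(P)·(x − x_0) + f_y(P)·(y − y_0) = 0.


Tangent line at P: -5*x + 12*y - 46 = 0.

Step 1: f(-2, 3) = 0, so P lies on C.
Step 2: partial derivatives
  f_x(x, y) = -6*x**2 - 4*x*y + 4*x + y, f_y(x, y) = -2*x**2 + x + 3*y**2 - 2*y + 1.
  f_x(P) = -5, f_y(P) = 12 (gradient nonzero, so P is smooth).
Step 3: tangent line at P: -5·(x − -2) + 12·(y − 3) = 0.
Expanding: -5*x + 12*y - 46 = 0.


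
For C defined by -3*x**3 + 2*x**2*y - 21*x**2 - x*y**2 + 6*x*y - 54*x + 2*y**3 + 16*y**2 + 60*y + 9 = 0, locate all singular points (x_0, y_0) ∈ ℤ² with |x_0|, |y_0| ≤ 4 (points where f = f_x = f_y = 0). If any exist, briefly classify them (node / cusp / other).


Singular points: {(-3, -3)}; classification: cusp.

Compute partial derivatives:
  f_x = -9*x**2 + 4*x*y - 42*x - y**2 + 6*y - 54.
  f_y = 2*x**2 - 2*x*y + 6*x + 6*y**2 + 32*y + 60.
Scan x_0 ∈ {−4, ..., 4}. For each x_0, f_y(x_0, y) is a polynomial in y; find its integer roots y ∈ {−4, ..., 4}, then test f_x and f at those candidates.
  x = -4: f_y(-4, y) = 6*y**2 + 40*y + 68; no integer root y with |y| ≤ 4.
  x = -3: f_y(-3, y) = 6*y**2 + 38*y + 60; vanishes at y ∈ {-3}. (-3, -3): f_x = 0, f = 0 — SINGULAR.
  x = -2: f_y(-2, y) = 6*y**2 + 36*y + 56; no integer root y with |y| ≤ 4.
  x = -1: f_y(-1, y) = 6*y**2 + 34*y + 56; no integer root y with |y| ≤ 4.
  x = 0: f_y(0, y) = 6*y**2 + 32*y + 60; no integer root y with |y| ≤ 4.
  x = 1: f_y(1, y) = 6*y**2 + 30*y + 68; no integer root y with |y| ≤ 4.
  x = 2: f_y(2, y) = 6*y**2 + 28*y + 80; no integer root y with |y| ≤ 4.
  x = 3: f_y(3, y) = 6*y**2 + 26*y + 96; no integer root y with |y| ≤ 4.
  x = 4: f_y(4, y) = 6*y**2 + 24*y + 116; no integer root y with |y| ≤ 4.
Only singular point on the grid: (-3, -3).
Classify: substitute x = -3 + u, y = -3 + v and expand: f = -3*u**3 + 2*u**2*v - u*v**2 + 2*v**3 + v**2.
No constant or linear terms (consistent with a singular point). Quadratic part: v**2. Cubic part: -3*u**3 + 2*u**2*v - u*v**2 + 2*v**3.
The quadratic part v**2 is a perfect square, so there is a single (double) tangent line v = 0, i.e. y = -3. Restricting the cubic part to that line (v = 0) leaves -3*u**3 ≠ 0, so f is not divisible by v and the branch is v² ≈ 3*u**3 to lowest order — this is a cusp.
Classification: cusp.


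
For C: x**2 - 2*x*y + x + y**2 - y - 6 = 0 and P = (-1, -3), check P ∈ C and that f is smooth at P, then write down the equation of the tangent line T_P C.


Tangent line at P: 5*x - 5*y - 10 = 0.

Step 1: f(-1, -3) = 0, so P lies on C.
Step 2: partial derivatives
  f_x(x, y) = 2*x - 2*y + 1, f_y(x, y) = -2*x + 2*y - 1.
  f_x(P) = 5, f_y(P) = -5 (gradient nonzero, so P is smooth).
Step 3: tangent line at P: 5·(x − -1) + -5·(y − -3) = 0.
Expanding: 5*x - 5*y - 10 = 0.


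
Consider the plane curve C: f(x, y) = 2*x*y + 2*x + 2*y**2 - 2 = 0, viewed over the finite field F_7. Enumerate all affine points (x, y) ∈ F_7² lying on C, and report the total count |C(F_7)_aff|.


Affine F_7-points: {(0, 1), (0, 6), (1, 0), (1, 6), (2, 6), (3, 5), (3, 6), (4, 4), (4, 6), (5, 3), (5, 6), (6, 2), (6, 6)}; count = 13.

For each of the 49 pairs (x, y) ∈ F_7², evaluate f(x, y) mod 7. Record the zeros.
  x = 0: [0↦5, 1↦0, 2↦6, 3↦2, 4↦2, 5↦6, 6↦0]  zeros at y ∈ {1, 6}
  x = 1: [0↦0, 1↦4, 2↦5, 3↦3, 4↦5, 5↦4, 6↦0]  zeros at y ∈ {0, 6}
  x = 2: [0↦2, 1↦1, 2↦4, 3↦4, 4↦1, 5↦2, 6↦0]  zeros at y ∈ {6}
  x = 3: [0↦4, 1↦5, 2↦3, 3↦5, 4↦4, 5↦0, 6↦0]  zeros at y ∈ {5, 6}
  x = 4: [0↦6, 1↦2, 2↦2, 3↦6, 4↦0, 5↦5, 6↦0]  zeros at y ∈ {4, 6}
  x = 5: [0↦1, 1↦6, 2↦1, 3↦0, 4↦3, 5↦3, 6↦0]  zeros at y ∈ {3, 6}
  x = 6: [0↦3, 1↦3, 2↦0, 3↦1, 4↦6, 5↦1, 6↦0]  zeros at y ∈ {2, 6}
Collecting zeros: affine points = {(0, 1), (0, 6), (1, 0), (1, 6), (2, 6), (3, 5), (3, 6), (4, 4), (4, 6), (5, 3), (5, 6), (6, 2), (6, 6)}.
Total count |C(F_7)_aff| = 13.


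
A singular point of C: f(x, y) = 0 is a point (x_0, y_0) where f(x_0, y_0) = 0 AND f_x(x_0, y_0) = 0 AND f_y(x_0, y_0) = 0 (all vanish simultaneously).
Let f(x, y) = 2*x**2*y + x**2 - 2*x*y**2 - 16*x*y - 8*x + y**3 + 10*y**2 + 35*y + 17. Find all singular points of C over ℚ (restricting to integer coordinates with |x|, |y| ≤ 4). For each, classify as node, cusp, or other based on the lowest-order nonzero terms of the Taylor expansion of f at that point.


Singular points: {(3, -1)}; classification: node.

Compute partial derivatives:
  f_x = 4*x*y + 2*x - 2*y**2 - 16*y - 8.
  f_y = 2*x**2 - 4*x*y - 16*x + 3*y**2 + 20*y + 35.
Scan x_0 ∈ {−4, ..., 4}. For each x_0, f_y(x_0, y) is a polynomial in y; find its integer roots y ∈ {−4, ..., 4}, then test f_x and f at those candidates.
  x = -4: f_y(-4, y) = 3*y**2 + 36*y + 131; no integer root y with |y| ≤ 4.
  x = -3: f_y(-3, y) = 3*y**2 + 32*y + 101; no integer root y with |y| ≤ 4.
  x = -2: f_y(-2, y) = 3*y**2 + 28*y + 75; no integer root y with |y| ≤ 4.
  x = -1: f_y(-1, y) = 3*y**2 + 24*y + 53; no integer root y with |y| ≤ 4.
  x = 0: f_y(0, y) = 3*y**2 + 20*y + 35; no integer root y with |y| ≤ 4.
  x = 1: f_y(1, y) = 3*y**2 + 16*y + 21; vanishes at y ∈ {-3}. (1, -3): f_x = 12 ≠ 0.
  x = 2: f_y(2, y) = 3*y**2 + 12*y + 11; no integer root y with |y| ≤ 4.
  x = 3: f_y(3, y) = 3*y**2 + 8*y + 5; vanishes at y ∈ {-1}. (3, -1): f_x = 0, f = 0 — SINGULAR.
  x = 4: f_y(4, y) = 3*y**2 + 4*y + 3; no integer root y with |y| ≤ 4.
Only singular point on the grid: (3, -1).
Classify: substitute x = 3 + u, y = -1 + v and expand: f = 2*u**2*v - u**2 - 2*u*v**2 + v**3 + v**2.
No constant or linear terms (consistent with a singular point). Quadratic part: -u**2 + v**2. Cubic part: 2*u**2*v - 2*u*v**2 + v**3.
The quadratic part v**2 - u**2 = (v − u)(v + u) splits into two distinct linear factors, so there are two distinct tangent lines y − -1 = ±(x − 3) — this is a node (ordinary double point).
Classification: node.


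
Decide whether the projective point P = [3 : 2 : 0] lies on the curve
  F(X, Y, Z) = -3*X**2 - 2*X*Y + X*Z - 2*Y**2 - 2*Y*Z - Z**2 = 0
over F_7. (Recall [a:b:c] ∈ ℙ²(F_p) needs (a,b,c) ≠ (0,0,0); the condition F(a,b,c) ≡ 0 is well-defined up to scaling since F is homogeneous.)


F(3,2,0) ≡ 2 (mod 7); P is NOT on the curve.

Evaluate F(3, 2, 0) term-by-term (mod 7).
  -3*X**2 ↦ -3·9·1·1 = -27
  -2*X*Y ↦ -2·3·2·1 = -12
  X*Z ↦ 1·3·1·0 = 0
  -2*Y**2 ↦ -2·1·4·1 = -8
  -2*Y*Z ↦ -2·1·2·0 = 0
  -Z**2 ↦ -1·1·1·0 = 0
Sum: F(3, 2, 0) = (-27) + (-12) + (0) + (-8) + (0) + (0) = -47.
Reducing mod 7: -47 ≡ 2 (mod 7).
Since F(a, b, c) ≡ 2 ≠ 0 (mod 7), P does NOT lie on the curve.


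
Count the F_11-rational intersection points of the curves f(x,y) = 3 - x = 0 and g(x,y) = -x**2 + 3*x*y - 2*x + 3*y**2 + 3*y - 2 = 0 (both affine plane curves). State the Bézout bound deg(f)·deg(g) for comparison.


Common zeros: ∅; count = 0; Bézout bound = 2.

deg(f) = 1, deg(g) = 2, so Bézout bound = 2.
Scan x ∈ F_11. For each x, list the y ∈ F_11 with f(x, y) ≡ 0 and those with g(x, y) ≡ 0 (mod 11); the common zeros in that column are the intersection.
  x = 0: f ≡ 0 at y ∈ ∅; g ≡ 0 at y ∈ {5}; common: ∅.
  x = 1: f ≡ 0 at y ∈ ∅; g ≡ 0 at y ∈ ∅; common: ∅.
  x = 2: f ≡ 0 at y ∈ ∅; g ≡ 0 at y ∈ {3, 5}; common: ∅.
  x = 3: f ≡ 0 at y ∈ {0, 1, 2, 3, 4, 5, 6, 7, 8, 9, 10}; g ≡ 0 at y ∈ ∅; common: ∅.
  x = 4: f ≡ 0 at y ∈ ∅; g ≡ 0 at y ∈ {8, 9}; common: ∅.
  x = 5: f ≡ 0 at y ∈ ∅; g ≡ 0 at y ∈ {2, 3}; common: ∅.
  x = 6: f ≡ 0 at y ∈ ∅; g ≡ 0 at y ∈ ∅; common: ∅.
  x = 7: f ≡ 0 at y ∈ ∅; g ≡ 0 at y ∈ {6, 8}; common: ∅.
  x = 8: f ≡ 0 at y ∈ ∅; g ≡ 0 at y ∈ ∅; common: ∅.
  x = 9: f ≡ 0 at y ∈ ∅; g ≡ 0 at y ∈ {6}; common: ∅.
  x = 10: f ≡ 0 at y ∈ ∅; g ≡ 0 at y ∈ {2, 9}; common: ∅.
Collecting: common zeros = ∅, so the count is 0.
Comparison with the Bézout bound: 0 ≤ 2 = deg(f)·deg(g), as expected for curves with no common component (the affine F_11-count falls short of the bound because intersections may lie at infinity, over extension fields, or carry multiplicity).


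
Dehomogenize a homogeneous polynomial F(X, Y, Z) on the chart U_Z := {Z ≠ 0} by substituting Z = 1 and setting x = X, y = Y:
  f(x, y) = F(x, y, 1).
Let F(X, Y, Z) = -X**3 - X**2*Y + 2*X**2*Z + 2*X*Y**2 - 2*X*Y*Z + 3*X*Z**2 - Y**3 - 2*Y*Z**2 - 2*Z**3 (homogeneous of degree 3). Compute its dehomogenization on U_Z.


f(x, y) = -x**3 - x**2*y + 2*x**2 + 2*x*y**2 - 2*x*y + 3*x - y**3 - 2*y - 2

On U_Z we set Z = 1. Each monomial c·X^i·Y^j·Z^k in F becomes c·x^i·y^j·1^k = c·x^i·y^j.
Substituting Z = 1: F(X, Y, 1) = -x**3 - x**2*y + 2*x**2 + 2*x*y**2 - 2*x*y + 3*x - y**3 - 2*y - 2.
Note: deg(f) ≤ deg(F) = 3; strict inequality happens when F is divisible by Z (lost terms).


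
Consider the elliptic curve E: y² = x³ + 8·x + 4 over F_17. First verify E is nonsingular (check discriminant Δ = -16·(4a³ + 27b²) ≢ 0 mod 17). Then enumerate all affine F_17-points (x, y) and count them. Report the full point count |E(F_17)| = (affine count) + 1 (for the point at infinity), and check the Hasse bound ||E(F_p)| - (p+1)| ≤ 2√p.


Affine points = {(0, 2), (0, 15), (1, 8), (1, 9), (3, 2), (3, 15), (4, 7), (4, 10), (5, 4), (5, 13), (6, 8), (6, 9), (8, 6), (8, 11), (10, 8), (10, 9), (12, 3), (12, 14), (14, 2), (14, 15)}; affine count = 20; |E(F_17)| = 21.

Discriminant check: Δ ∝ 4a³ + 27b² = 4·8³ + 27·4² = 4·512 + 27·16 ≡ 15 (mod 17). Nonzero ⇒ E is nonsingular.
For each x ∈ F_17, compute rhs = x³ + 8·x + 4 mod 17, then count y ∈ F_17 with y² ≡ rhs.
  x = 0: rhs = 4, matching y values: 2, 15 (2 points).
  x = 1: rhs = 13, matching y values: 8, 9 (2 points).
  x = 2: rhs = 11, matching y values: none (0 points).
  x = 3: rhs = 4, matching y values: 2, 15 (2 points).
  x = 4: rhs = 15, matching y values: 7, 10 (2 points).
  x = 5: rhs = 16, matching y values: 4, 13 (2 points).
  x = 6: rhs = 13, matching y values: 8, 9 (2 points).
  x = 7: rhs = 12, matching y values: none (0 points).
  x = 8: rhs = 2, matching y values: 6, 11 (2 points).
  x = 9: rhs = 6, matching y values: none (0 points).
  x = 10: rhs = 13, matching y values: 8, 9 (2 points).
  x = 11: rhs = 12, matching y values: none (0 points).
  x = 12: rhs = 9, matching y values: 3, 14 (2 points).
  x = 13: rhs = 10, matching y values: none (0 points).
  x = 14: rhs = 4, matching y values: 2, 15 (2 points).
  x = 15: rhs = 14, matching y values: none (0 points).
  x = 16: rhs = 12, matching y values: none (0 points).
Total affine count: 20.
Full point count |E(F_17)| = 20 + 1 = 21.
Hasse bound: |21 − (17+1)| = |3| = 3 ≤ 2√17 ≈ 8.2462 ✓.


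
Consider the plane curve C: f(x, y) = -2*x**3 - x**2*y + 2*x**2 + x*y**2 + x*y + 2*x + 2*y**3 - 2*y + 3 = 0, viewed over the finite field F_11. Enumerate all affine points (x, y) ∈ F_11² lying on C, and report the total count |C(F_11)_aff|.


Affine F_11-points: {(1, 7), (2, 4), (4, 6), (5, 0), (5, 3)}; count = 5.

For each of the 121 pairs (x, y) ∈ F_11², evaluate f(x, y) mod 11. Record the zeros.
  x = 0: [0↦3, 1↦3, 2↦4, 3↦7, 4↦2, 5↦1, 6↦5, 7↦4, 8↦10, 9↦2, 10↦3]  zeros at y ∈ ∅
  x = 1: [0↦5, 1↦6, 2↦10, 3↦7, 4↦9, 5↦6, 6↦10, 7↦0, 8↦10, 9↦8, 10↦6]  zeros at y ∈ {7}
  x = 2: [0↦10, 1↦10, 2↦4, 3↦4, 4↦0, 5↦4, 6↦6, 7↦7, 8↦8, 9↦10, 10↦3]  zeros at y ∈ {4}
  x = 3: [0↦6, 1↦3, 2↦7, 3↦8, 4↦7, 5↦5, 6↦3, 7↦2, 8↦3, 9↦7, 10↦4]  zeros at y ∈ ∅
  x = 4: [0↦3, 1↦6, 2↦7, 3↦7, 4↦7, 5↦8, 6↦0, 7↦6, 8↦5, 9↦9, 10↦8]  zeros at y ∈ {6}
  x = 5: [0↦0, 1↦7, 2↦3, 3↦0, 4↦10, 5↦1, 6↦7, 7↦7, 8↦2, 9↦4, 10↦3]  zeros at y ∈ {0, 3}
  x = 6: [0↦7, 1↦5, 2↦5, 3↦8, 4↦4, 5↦5, 6↦1, 7↦4, 8↦4, 9↦2, 10↦10]  zeros at y ∈ ∅
  x = 7: [0↦1, 1↦10, 2↦1, 3↦8, 4↦10, 5↦8, 6↦3, 7↦7, 8↦10, 9↦2, 10↦6]  zeros at y ∈ ∅
  x = 8: [0↦3, 1↦10, 2↦1, 3↦10, 4↦5, 5↦9, 6↦1, 7↦4, 8↦8, 9↦3, 10↦1]  zeros at y ∈ ∅
  x = 9: [0↦1, 1↦4, 2↦4, 3↦2, 4↦10, 5↦7, 6↦5, 7↦5, 8↦8, 9↦4, 10↦5]  zeros at y ∈ ∅
  x = 10: [0↦5, 1↦2, 2↦9, 3↦5, 4↦2, 5↦1, 6↦3, 7↦9, 8↦9, 9↦4, 10↦6]  zeros at y ∈ ∅
Collecting zeros: affine points = {(1, 7), (2, 4), (4, 6), (5, 0), (5, 3)}.
Total count |C(F_11)_aff| = 5.


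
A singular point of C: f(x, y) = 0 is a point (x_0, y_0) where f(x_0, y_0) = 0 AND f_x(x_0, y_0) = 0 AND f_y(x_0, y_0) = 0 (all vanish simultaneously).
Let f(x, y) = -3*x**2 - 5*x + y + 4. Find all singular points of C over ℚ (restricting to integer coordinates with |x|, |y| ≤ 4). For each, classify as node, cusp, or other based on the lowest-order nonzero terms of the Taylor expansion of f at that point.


No singular points in the scanned grid; C is smooth there.

Compute partial derivatives:
  f_x = -6*x - 5.
  f_y = 1.
f_y = 1 is a nonzero constant, so f_y never vanishes: no point (x, y) can satisfy f = f_x = f_y = 0. In particular no (x, y) ∈ {−4, ..., 4}² is singular; the curve is smooth.


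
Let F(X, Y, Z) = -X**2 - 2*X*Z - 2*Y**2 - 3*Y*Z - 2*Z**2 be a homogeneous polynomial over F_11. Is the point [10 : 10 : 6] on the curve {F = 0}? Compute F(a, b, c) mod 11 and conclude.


F(10,10,6) ≡ 10 (mod 11); P is NOT on the curve.

Evaluate F(10, 10, 6) term-by-term (mod 11).
  -X**2 ↦ -1·100·1·1 = -100
  -2*X*Z ↦ -2·10·1·6 = -120
  -2*Y**2 ↦ -2·1·100·1 = -200
  -3*Y*Z ↦ -3·1·10·6 = -180
  -2*Z**2 ↦ -2·1·1·36 = -72
Sum: F(10, 10, 6) = (-100) + (-120) + (-200) + (-180) + (-72) = -672.
Reducing mod 11: -672 ≡ 10 (mod 11).
Since F(a, b, c) ≡ 10 ≠ 0 (mod 11), P does NOT lie on the curve.


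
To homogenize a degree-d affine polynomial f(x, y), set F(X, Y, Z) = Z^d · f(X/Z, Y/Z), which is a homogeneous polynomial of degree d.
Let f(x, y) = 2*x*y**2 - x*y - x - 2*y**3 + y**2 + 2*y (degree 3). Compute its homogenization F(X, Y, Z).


F(X, Y, Z) = 2*X*Y**2 - X*Y*Z - X*Z**2 - 2*Y**3 + Y**2*Z + 2*Y*Z**2

deg(f) = 3.
Substitute x = X/Z, y = Y/Z into f, then multiply by Z^3.
  monomial 2·x^1·y^2 ↦ 2·X^1·Y^2·Z^0.
  monomial -1·x^1·y^1 ↦ -1·X^1·Y^1·Z^1.
  monomial -1·x^1·y^0 ↦ -1·X^1·Y^0·Z^2.
  monomial -2·x^0·y^3 ↦ -2·X^0·Y^3·Z^0.
  monomial 1·x^0·y^2 ↦ 1·X^0·Y^2·Z^1.
  monomial 2·x^0·y^1 ↦ 2·X^0·Y^1·Z^2.
Collecting: F(X, Y, Z) = 2*X*Y**2 - X*Y*Z - X*Z**2 - 2*Y**3 + Y**2*Z + 2*Y*Z**2.


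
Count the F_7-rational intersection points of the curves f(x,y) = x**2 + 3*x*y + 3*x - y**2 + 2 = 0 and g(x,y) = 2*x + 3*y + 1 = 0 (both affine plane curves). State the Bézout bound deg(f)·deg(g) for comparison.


Common zeros: {(2, 3), (5, 1)}; count = 2; Bézout bound = 2.

deg(f) = 2, deg(g) = 1, so Bézout bound = 2.
Scan x ∈ F_7. For each x, list the y ∈ F_7 with f(x, y) ≡ 0 and those with g(x, y) ≡ 0 (mod 7); the common zeros in that column are the intersection.
  x = 0: f ≡ 0 at y ∈ {3, 4}; g ≡ 0 at y ∈ {2}; common: ∅.
  x = 1: f ≡ 0 at y ∈ ∅; g ≡ 0 at y ∈ {6}; common: ∅.
  x = 2: f ≡ 0 at y ∈ {3}; g ≡ 0 at y ∈ {3}; common: {3}.
  x = 3: f ≡ 0 at y ∈ {1}; g ≡ 0 at y ∈ {0}; common: ∅.
  x = 4: f ≡ 0 at y ∈ ∅; g ≡ 0 at y ∈ {4}; common: ∅.
  x = 5: f ≡ 0 at y ∈ {0, 1}; g ≡ 0 at y ∈ {1}; common: {1}.
  x = 6: f ≡ 0 at y ∈ {0, 4}; g ≡ 0 at y ∈ {5}; common: ∅.
Collecting: common zeros = {(2, 3), (5, 1)}, so the count is 2.
Comparison with the Bézout bound: 2 ≤ 2 = deg(f)·deg(g), as expected for curves with no common component (the bound is attained).
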